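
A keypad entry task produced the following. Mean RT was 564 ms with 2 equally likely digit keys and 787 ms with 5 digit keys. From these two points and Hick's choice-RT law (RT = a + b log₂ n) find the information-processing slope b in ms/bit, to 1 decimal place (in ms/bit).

168.7 ms/bit

Slope: b = (787 − 564) / (log₂ 5 − log₂ 2) = 223/1.3219 = 168.693 ms/bit.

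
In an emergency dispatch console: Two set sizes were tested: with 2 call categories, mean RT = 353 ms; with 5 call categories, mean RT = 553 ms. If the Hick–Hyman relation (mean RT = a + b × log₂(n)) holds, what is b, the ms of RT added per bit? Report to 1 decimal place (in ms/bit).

Slope: b = (553 − 353) / (log₂ 5 − log₂ 2) = 200/1.3219 = 151.294 ms/bit.

151.3 ms/bit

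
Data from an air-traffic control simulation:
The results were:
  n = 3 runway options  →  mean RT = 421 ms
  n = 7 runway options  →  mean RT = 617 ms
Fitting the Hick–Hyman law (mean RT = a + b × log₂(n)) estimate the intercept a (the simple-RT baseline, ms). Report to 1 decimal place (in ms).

166.9 ms

The slope on a log₂ axis is (617 − 421) / (2.8074 − 1.5850) = 160.341 ms/bit.
Intercept: a = 421 − 160.341·log₂(3) = 166.865 ms.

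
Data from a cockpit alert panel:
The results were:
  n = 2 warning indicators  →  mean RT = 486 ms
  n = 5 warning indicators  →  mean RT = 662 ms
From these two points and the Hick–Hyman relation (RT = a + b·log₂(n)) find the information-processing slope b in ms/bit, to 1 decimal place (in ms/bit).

The slope on a log₂ axis is (662 − 486) / (2.3219 − 1) = 133.139 ms/bit.

133.1 ms/bit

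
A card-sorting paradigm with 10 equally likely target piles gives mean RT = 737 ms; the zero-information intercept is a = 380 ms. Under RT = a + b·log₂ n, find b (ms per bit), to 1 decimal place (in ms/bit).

107.5 ms/bit

b = (737 − 380) / log₂(10) = 357 / 3.3219 = 107.468 ms/bit.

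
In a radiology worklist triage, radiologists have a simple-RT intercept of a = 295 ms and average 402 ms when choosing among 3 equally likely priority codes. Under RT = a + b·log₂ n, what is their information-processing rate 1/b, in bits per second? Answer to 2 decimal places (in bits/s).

14.81 bits/s

b = (402 − 295)/log₂ 3 = 107/1.5850 = 67.509 ms per bit = 0.06751 s/bit; the reciprocal is 14.813 bits/s.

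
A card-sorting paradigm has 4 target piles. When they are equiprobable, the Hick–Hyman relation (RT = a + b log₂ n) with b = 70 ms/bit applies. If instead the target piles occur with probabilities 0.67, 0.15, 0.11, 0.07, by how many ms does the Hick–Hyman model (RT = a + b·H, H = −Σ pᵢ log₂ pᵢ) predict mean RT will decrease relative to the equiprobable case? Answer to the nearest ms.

Equiprobable entropy H₀ = log₂ 4 = 2.0000 bits.
Skewed entropy H = −Σ pᵢ log₂ pᵢ = 1.4165 bits.
ΔRT = b·(H₀ − H) = 70 × 0.5835 = 40.85 ms.

41 ms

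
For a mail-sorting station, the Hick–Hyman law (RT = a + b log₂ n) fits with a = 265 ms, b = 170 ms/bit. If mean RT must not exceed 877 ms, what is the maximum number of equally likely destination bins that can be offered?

12

170·log₂ n ≤ 877 − 265 = 612, giving log₂ n ≤ 3.6000 and n ≤ 12.126. The largest whole number is 12.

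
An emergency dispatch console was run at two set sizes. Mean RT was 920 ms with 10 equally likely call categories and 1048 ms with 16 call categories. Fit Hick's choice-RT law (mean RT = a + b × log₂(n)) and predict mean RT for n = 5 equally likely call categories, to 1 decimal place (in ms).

731.2 ms

RT is linear in log₂ n, so two points fix the line:
  b = (1048 − 920) / (log₂ 16 − log₂ 10) = 128 / (4 − 3.3219) = 188.771 ms/bit
  a = 920 − 188.771 × 3.3219 = 292.918 ms
Then RT(5) = 292.918 + 188.771 × log₂ 5 = 292.918 + 188.771 × 2.3219 ≈ 731.229 ms.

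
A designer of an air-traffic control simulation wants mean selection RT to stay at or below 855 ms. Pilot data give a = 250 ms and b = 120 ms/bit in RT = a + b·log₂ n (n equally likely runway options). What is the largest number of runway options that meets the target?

32

Information budget: (855 − 250)/120 = 5.0417 bits, so n ≤ 2^5.0417 = 32.938 → at most 32.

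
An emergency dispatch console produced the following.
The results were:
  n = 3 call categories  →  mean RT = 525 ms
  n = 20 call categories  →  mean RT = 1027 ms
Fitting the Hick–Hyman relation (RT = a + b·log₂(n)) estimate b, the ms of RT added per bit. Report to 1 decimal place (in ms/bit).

183.4 ms/bit

b = (RT₂ − RT₁)/(log₂ n₂ − log₂ n₁) = (1027 − 525)/(4.3219 − 1.5850) = 183.415 ms/bit.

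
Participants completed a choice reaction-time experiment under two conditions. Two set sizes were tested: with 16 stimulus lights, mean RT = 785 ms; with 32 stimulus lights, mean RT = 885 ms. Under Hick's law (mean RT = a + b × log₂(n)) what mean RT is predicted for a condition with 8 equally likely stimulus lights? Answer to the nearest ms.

Fit slope and intercept:
  b = (885 − 785) / (log₂ 32 − log₂ 16) = 100 / (5 − 4) = 100 ms/bit
  a = 785 − 100 × 4 = 385 ms
Then RT(8) = 385 + 100 × log₂ 8 = 385 + 100 × 3 ≈ 685.000 ms.

685 ms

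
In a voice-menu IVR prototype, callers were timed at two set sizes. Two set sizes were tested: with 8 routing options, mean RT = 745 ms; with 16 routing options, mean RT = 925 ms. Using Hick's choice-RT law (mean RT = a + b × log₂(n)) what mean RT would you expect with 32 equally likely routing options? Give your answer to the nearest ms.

1105 ms

Fit slope and intercept:
  b = (925 − 745) / (log₂ 16 − log₂ 8) = 180 / (4 − 3) = 180 ms/bit
  a = 745 − 180 × 3 = 205 ms
Then RT(32) = 205 + 180 × log₂ 32 = 205 + 180 × 5 ≈ 1105.000 ms.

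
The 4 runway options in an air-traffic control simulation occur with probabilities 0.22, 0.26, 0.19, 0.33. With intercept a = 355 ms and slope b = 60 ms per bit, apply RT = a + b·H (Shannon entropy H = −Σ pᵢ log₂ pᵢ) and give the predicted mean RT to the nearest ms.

Entropy contributions −pᵢ log₂ pᵢ: 0.4806, 0.5053, 0.4552, 0.5278; sum H = 1.9689 bits.
RT = a + bH = 355 + 60·1.9689 = 473.13 ms.

473 ms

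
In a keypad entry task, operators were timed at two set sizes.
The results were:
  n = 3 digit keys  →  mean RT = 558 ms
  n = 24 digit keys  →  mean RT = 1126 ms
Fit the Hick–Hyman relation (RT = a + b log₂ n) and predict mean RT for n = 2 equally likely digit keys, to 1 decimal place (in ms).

Solve the two-equation system in a and b:
  b = (1126 − 558) / (log₂ 24 − log₂ 3) = 568 / (4.5850 − 1.5850) = 189.333 ms/bit
  a = 558 − 189.333 × 1.5850 = 257.914 ms
Then RT(2) = 257.914 + 189.333 × log₂ 2 = 257.914 + 189.333 × 1 ≈ 447.247 ms.

447.2 ms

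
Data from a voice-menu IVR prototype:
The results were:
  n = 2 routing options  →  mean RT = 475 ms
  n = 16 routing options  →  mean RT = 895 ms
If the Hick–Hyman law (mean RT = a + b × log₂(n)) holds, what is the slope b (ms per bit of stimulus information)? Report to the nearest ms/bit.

b = (RT₂ − RT₁)/(log₂ n₂ − log₂ n₁) = (895 − 475)/(4 − 1) = 140 ms/bit.

140 ms/bit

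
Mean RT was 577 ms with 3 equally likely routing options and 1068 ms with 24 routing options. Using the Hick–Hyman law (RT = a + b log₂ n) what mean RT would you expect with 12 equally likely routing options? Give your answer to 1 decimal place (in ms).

904.3 ms

With log₂ n on the abscissa the relation is linear; from the two conditions:
  b = (1068 − 577) / (log₂ 24 − log₂ 3) = 491 / (4.5850 − 1.5850) = 163.667 ms/bit
  a = 577 − 163.667 × 1.5850 = 317.594 ms
Then RT(12) = 317.594 + 163.667 × log₂ 12 = 317.594 + 163.667 × 3.5850 ≈ 904.333 ms.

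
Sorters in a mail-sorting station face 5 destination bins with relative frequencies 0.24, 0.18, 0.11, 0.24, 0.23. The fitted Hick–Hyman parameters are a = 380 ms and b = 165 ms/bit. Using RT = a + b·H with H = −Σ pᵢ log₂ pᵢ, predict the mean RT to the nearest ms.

Entropy contributions −pᵢ log₂ pᵢ: 0.4941, 0.4453, 0.3503, 0.4941, 0.4877; sum H = 2.2715 bits.
RT = a + bH = 380 + 165·2.2715 = 754.80 ms.

755 ms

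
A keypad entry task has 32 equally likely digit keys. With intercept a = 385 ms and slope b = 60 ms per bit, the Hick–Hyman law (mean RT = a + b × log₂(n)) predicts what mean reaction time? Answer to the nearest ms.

685 ms

log₂(32) = 5 bits, so RT = 385 + 60 × 5 ≈ 685.000 ms.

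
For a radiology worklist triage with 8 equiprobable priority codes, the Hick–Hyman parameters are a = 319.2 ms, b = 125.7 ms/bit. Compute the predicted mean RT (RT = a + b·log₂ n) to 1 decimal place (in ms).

696.3 ms

log₂(8) = 3 bits, so RT = 319.2 + 125.7 × 3 ≈ 696.300 ms.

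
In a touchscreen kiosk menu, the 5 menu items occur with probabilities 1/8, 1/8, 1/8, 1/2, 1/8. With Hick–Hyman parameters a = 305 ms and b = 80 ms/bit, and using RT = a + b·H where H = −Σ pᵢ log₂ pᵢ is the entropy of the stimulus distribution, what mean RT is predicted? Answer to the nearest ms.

465 ms

Each term −pᵢ log₂ pᵢ: 0.125·3 + 0.125·3 + 0.125·3 + 0.5·1 + 0.125·3; summed, H = 2.000 bits.
Mean RT = a + bH = 305 + 80·2.000 = 465.00 ms.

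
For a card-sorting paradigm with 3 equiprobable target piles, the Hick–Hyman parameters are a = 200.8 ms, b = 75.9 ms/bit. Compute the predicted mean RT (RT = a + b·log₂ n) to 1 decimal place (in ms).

321.1 ms

log₂(3) = 1.5850 bits, so RT = 200.8 + 75.9 × 1.5850 ≈ 321.099 ms.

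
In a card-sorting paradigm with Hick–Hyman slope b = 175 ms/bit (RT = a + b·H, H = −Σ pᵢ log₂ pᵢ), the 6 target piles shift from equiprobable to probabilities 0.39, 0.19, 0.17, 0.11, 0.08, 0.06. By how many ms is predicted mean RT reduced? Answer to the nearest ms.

Equiprobable entropy H₀ = log₂ 6 = 2.5850 bits.
Skewed entropy H = −Σ pᵢ log₂ pᵢ = 2.3049 bits.
ΔRT = b·(H₀ − H) = 175 × 0.2800 = 49.00 ms.

49 ms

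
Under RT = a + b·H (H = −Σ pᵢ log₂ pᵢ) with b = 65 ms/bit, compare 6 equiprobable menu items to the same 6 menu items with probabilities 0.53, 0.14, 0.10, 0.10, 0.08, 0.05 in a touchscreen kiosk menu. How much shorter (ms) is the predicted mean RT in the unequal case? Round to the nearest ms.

The RT saving is b·ΔH. Equiprobable H₀ = log₂(6) = 2.5850 bits; with the given probabilities H = 2.0545 bits.
b·(H₀ − H) = 65 × (2.5850 − 2.0545) = 34.48 ms.

34 ms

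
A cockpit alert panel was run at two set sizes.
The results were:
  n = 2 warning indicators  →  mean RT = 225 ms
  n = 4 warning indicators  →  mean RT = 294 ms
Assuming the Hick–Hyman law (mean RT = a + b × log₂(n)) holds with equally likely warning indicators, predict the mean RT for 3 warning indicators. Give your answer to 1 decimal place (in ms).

265.4 ms

Fit slope and intercept:
  b = (294 − 225) / (log₂ 4 − log₂ 2) = 69 / (2 − 1) = 69.000 ms/bit
  a = 225 − 69.000 × 1 = 156.000 ms
Then RT(3) = 156.000 + 69.000 × log₂ 3 = 156.000 + 69.000 × 1.5850 ≈ 265.362 ms.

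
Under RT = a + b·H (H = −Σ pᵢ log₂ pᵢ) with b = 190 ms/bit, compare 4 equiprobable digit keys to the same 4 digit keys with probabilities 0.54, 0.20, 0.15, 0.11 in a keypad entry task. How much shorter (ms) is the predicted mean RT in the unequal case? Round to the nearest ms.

56 ms

Equiprobable entropy H₀ = log₂ 4 = 2.0000 bits.
Skewed entropy H = −Σ pᵢ log₂ pᵢ = 1.7053 bits.
ΔRT = b·(H₀ − H) = 190 × 0.2947 = 56.00 ms.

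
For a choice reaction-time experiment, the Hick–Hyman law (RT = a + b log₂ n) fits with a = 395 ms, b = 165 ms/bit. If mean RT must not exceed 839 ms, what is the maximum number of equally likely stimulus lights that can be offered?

Information budget: (839 − 395)/165 = 2.6909 bits, so n ≤ 2^2.6909 = 6.457 → at most 6.

6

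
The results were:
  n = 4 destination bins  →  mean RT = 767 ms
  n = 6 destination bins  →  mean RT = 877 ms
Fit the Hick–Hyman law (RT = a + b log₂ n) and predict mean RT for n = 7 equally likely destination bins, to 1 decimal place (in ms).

Fit slope and intercept:
  b = (877 − 767) / (log₂ 6 − log₂ 4) = 110 / (2.5850 − 2) = 188.046 ms/bit
  a = 767 − 188.046 × 2 = 390.908 ms
Then RT(7) = 390.908 + 188.046 × log₂ 7 = 390.908 + 188.046 × 2.8074 ≈ 918.820 ms.

918.8 ms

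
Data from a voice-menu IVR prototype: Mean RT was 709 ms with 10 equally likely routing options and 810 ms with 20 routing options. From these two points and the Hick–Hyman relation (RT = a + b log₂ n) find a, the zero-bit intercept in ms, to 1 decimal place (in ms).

373.5 ms

Slope: b = (810 − 709) / (log₂ 20 − log₂ 10) = 101/1.0000 = 101.000 ms/bit.
a = RT₁ − b·log₂ n₁ = 709 − 101.000 × 3.3219 = 373.485 ms.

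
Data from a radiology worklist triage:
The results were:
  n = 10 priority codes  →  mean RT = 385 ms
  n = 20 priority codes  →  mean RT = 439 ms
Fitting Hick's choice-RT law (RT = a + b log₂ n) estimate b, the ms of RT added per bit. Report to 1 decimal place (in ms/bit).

54.0 ms/bit

Slope: b = (439 − 385) / (log₂ 20 − log₂ 10) = 54/1.0000 = 54.000 ms/bit.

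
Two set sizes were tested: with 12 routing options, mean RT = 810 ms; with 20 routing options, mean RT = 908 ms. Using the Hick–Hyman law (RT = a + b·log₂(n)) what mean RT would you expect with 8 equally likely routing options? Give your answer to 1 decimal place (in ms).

732.2 ms

RT is linear in log₂ n, so two points fix the line:
  b = (908 − 810) / (log₂ 20 − log₂ 12) = 98 / (4.3219 − 3.5850) = 132.978 ms/bit
  a = 810 − 132.978 × 3.5850 = 333.280 ms
Then RT(8) = 333.280 + 132.978 × log₂ 8 = 333.280 + 132.978 × 3 ≈ 732.213 ms.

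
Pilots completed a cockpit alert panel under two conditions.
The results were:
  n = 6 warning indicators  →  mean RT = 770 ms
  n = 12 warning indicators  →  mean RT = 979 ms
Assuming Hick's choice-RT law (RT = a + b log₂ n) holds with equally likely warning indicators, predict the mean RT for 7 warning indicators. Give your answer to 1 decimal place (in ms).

816.5 ms

RT is linear in log₂ n, so two points fix the line:
  b = (979 − 770) / (log₂ 12 − log₂ 6) = 209 / (3.5850 − 2.5850) = 209.000 ms/bit
  a = 770 − 209.000 × 2.5850 = 229.743 ms
Then RT(7) = 229.743 + 209.000 × log₂ 7 = 229.743 + 209.000 × 2.8074 ≈ 816.480 ms.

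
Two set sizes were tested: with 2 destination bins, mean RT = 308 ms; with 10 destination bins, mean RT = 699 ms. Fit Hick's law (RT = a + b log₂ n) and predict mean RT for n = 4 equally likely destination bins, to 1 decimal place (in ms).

RT is linear in log₂ n, so two points fix the line:
  b = (699 − 308) / (log₂ 10 − log₂ 2) = 391 / (3.3219 − 1) = 168.395 ms/bit
  a = 308 − 168.395 × 1 = 139.605 ms
Then RT(4) = 139.605 + 168.395 × log₂ 4 = 139.605 + 168.395 × 2 ≈ 476.395 ms.

476.4 ms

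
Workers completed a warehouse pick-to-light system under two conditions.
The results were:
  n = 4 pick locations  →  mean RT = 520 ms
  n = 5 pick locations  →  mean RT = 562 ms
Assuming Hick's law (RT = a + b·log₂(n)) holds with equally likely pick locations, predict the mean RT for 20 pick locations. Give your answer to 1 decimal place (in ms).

RT is linear in log₂ n, so two points fix the line:
  b = (562 − 520) / (log₂ 5 − log₂ 4) = 42 / (2.3219 − 2) = 130.464 ms/bit
  a = 520 − 130.464 × 2 = 259.072 ms
Then RT(20) = 259.072 + 130.464 × log₂ 20 = 259.072 + 130.464 × 4.3219 ≈ 822.928 ms.

822.9 ms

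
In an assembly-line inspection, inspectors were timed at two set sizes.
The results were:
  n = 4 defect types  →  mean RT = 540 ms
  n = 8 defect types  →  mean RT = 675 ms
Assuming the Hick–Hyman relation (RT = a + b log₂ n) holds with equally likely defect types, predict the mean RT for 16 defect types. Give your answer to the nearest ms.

810 ms

Fit slope and intercept:
  b = (675 − 540) / (log₂ 8 − log₂ 4) = 135 / (3 − 2) = 135 ms/bit
  a = 540 − 135 × 2 = 270 ms
Then RT(16) = 270 + 135 × log₂ 16 = 270 + 135 × 4 ≈ 810.000 ms.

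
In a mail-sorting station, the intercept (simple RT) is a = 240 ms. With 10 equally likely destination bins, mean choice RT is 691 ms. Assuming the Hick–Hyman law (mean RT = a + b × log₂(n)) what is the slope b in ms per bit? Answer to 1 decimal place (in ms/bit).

log₂(10) = 3.3219 bits.
b = (RT − a)/log₂ n = (691 − 240) / 3.3219 = 135.765 ms/bit.

135.8 ms/bit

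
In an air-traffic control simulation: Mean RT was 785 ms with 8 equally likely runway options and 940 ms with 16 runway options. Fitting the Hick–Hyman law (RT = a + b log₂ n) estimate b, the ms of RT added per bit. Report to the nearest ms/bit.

b = (RT₂ − RT₁)/(log₂ n₂ − log₂ n₁) = (940 − 785)/(4 − 3) = 155 ms/bit.

155 ms/bit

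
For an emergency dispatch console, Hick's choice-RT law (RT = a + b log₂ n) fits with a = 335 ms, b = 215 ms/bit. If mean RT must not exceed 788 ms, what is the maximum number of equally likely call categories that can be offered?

4

Set 335 + 215·log₂ n ≤ 788 → log₂ n ≤ (788 − 335)/215 = 2.1070.
So n ≤ 2^2.1070 = 4.308; the largest integer n is 4.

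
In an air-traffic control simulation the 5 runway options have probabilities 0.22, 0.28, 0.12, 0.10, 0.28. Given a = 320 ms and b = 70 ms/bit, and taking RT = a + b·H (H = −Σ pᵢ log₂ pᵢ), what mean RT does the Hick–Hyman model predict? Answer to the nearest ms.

475 ms

Entropy contributions −pᵢ log₂ pᵢ: 0.4806, 0.5142, 0.3671, 0.3322, 0.5142; sum H = 2.2083 bits.
RT = a + bH = 320 + 70·2.2083 = 474.58 ms.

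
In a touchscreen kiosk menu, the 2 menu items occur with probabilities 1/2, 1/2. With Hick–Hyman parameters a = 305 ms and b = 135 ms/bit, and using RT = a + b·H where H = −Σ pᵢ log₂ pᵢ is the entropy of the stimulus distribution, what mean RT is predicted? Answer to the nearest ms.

440 ms

Each term −pᵢ log₂ pᵢ: 0.5·1 + 0.5·1; summed, H = 1.000 bits.
Mean RT = a + bH = 305 + 135·1.000 = 440.00 ms.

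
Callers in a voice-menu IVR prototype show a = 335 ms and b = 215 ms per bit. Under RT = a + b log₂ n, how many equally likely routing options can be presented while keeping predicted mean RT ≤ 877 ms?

5

Information budget: (877 − 335)/215 = 2.5209 bits, so n ≤ 2^2.5209 = 5.740 → at most 5.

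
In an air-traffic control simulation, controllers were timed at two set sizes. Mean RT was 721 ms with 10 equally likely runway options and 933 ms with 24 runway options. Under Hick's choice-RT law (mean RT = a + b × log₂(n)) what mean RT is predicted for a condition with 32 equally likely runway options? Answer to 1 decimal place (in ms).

Solve the two-equation system in a and b:
  b = (933 − 721) / (log₂ 24 − log₂ 10) = 212 / (4.5850 − 3.3219) = 167.850 ms/bit
  a = 721 − 167.850 × 3.3219 = 163.415 ms
Then RT(32) = 163.415 + 167.850 × log₂ 32 = 163.415 + 167.850 × 5 ≈ 1002.664 ms.

1002.7 ms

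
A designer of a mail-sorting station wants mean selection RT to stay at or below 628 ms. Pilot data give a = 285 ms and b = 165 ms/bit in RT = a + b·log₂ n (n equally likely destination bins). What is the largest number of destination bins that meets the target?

Set 285 + 165·log₂ n ≤ 628 → log₂ n ≤ (628 − 285)/165 = 2.0788.
So n ≤ 2^2.0788 = 4.225; the largest integer n is 4.

4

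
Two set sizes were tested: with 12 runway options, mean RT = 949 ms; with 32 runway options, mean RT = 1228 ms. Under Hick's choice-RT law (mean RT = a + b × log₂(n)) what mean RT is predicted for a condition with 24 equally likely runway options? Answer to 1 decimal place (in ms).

With log₂ n on the abscissa the relation is linear; from the two conditions:
  b = (1228 − 949) / (log₂ 32 − log₂ 12) = 279 / (5 − 3.5850) = 197.168 ms/bit
  a = 949 − 197.168 × 3.5850 = 242.160 ms
Then RT(24) = 242.160 + 197.168 × log₂ 24 = 242.160 + 197.168 × 4.5850 ≈ 1146.168 ms.

1146.2 ms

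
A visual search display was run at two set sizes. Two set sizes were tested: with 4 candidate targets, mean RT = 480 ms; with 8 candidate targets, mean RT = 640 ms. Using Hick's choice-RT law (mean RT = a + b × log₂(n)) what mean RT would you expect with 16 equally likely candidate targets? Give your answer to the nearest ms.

RT is linear in log₂ n, so two points fix the line:
  b = (640 − 480) / (log₂ 8 − log₂ 4) = 160 / (3 − 2) = 160 ms/bit
  a = 480 − 160 × 2 = 160 ms
Then RT(16) = 160 + 160 × log₂ 16 = 160 + 160 × 4 ≈ 800.000 ms.

800 ms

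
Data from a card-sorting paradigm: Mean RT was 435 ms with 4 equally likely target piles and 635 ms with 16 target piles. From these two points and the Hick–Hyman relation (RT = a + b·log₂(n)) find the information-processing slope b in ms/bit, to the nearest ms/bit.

100 ms/bit

b = (RT₂ − RT₁)/(log₂ n₂ − log₂ n₁) = (635 − 435)/(4 − 2) = 100 ms/bit.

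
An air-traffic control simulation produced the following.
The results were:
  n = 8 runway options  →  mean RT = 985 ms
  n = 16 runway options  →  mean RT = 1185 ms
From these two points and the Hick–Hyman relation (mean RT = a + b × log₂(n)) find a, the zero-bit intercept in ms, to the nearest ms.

The slope on a log₂ axis is (1185 − 985) / (4 − 3) = 200 ms/bit.
Intercept: a = 985 − 200·log₂(8) = 385.000 ms.

385 ms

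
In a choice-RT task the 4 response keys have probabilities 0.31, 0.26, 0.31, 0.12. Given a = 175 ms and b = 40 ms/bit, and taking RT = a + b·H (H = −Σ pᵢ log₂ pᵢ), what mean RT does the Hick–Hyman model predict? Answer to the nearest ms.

252 ms

H = 0.31·log₂(1/0.31) + 0.26·log₂(1/0.26) + 0.31·log₂(1/0.31) + 0.12·log₂(1/0.12) = 1.9199 bits.
RT = 175 + 40 × 1.9199 = 251.80 ms.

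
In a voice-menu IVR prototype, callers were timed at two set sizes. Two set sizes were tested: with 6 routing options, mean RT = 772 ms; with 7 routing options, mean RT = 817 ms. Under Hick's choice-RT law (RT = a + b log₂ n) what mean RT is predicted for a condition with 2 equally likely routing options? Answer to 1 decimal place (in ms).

451.3 ms

Solve the two-equation system in a and b:
  b = (817 − 772) / (log₂ 7 − log₂ 6) = 45 / (2.8074 − 2.5850) = 202.345 ms/bit
  a = 772 − 202.345 × 2.5850 = 248.946 ms
Then RT(2) = 248.946 + 202.345 × log₂ 2 = 248.946 + 202.345 × 1 ≈ 451.291 ms.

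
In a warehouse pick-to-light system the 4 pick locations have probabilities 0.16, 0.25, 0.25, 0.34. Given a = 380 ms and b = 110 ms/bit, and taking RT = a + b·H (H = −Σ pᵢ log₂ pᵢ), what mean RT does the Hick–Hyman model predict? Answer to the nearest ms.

H = 0.16·log₂(1/0.16) + 0.25·log₂(1/0.25) + 0.25·log₂(1/0.25) + 0.34·log₂(1/0.34) = 1.9522 bits.
RT = 380 + 110 × 1.9522 = 594.74 ms.

595 ms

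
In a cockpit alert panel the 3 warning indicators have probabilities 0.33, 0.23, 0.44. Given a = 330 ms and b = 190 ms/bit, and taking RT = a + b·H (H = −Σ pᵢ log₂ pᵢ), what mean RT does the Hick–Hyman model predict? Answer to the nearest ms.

H = 0.33·log₂(1/0.33) + 0.23·log₂(1/0.23) + 0.44·log₂(1/0.44) = 1.5366 bits.
RT = 330 + 190 × 1.5366 = 621.96 ms.

622 ms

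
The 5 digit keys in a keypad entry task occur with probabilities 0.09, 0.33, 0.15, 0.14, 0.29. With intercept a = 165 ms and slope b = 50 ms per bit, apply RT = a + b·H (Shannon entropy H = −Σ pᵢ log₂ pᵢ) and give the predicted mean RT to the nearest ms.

273 ms

Entropy contributions −pᵢ log₂ pᵢ: 0.3127, 0.5278, 0.4105, 0.3971, 0.5179; sum H = 2.1660 bits.
RT = a + bH = 165 + 50·2.1660 = 273.30 ms.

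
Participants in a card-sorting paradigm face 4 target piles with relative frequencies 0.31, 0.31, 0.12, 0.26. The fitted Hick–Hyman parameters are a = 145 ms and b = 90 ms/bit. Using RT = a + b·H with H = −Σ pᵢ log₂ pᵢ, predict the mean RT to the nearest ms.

H = 0.31·log₂(1/0.31) + 0.31·log₂(1/0.31) + 0.12·log₂(1/0.12) + 0.26·log₂(1/0.26) = 1.9199 bits.
RT = 145 + 90 × 1.9199 = 317.80 ms.

318 ms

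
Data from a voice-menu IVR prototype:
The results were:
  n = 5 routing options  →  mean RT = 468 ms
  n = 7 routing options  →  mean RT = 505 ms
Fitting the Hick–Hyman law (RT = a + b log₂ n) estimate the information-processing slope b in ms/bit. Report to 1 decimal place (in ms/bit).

76.2 ms/bit

b = (RT₂ − RT₁)/(log₂ n₂ − log₂ n₁) = (505 − 468)/(2.8074 − 2.3219) = 76.222 ms/bit.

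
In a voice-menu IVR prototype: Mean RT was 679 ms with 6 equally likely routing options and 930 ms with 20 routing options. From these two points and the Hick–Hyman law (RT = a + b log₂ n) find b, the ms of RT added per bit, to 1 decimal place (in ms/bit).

144.5 ms/bit

Slope: b = (930 − 679) / (log₂ 20 − log₂ 6) = 251/1.7370 = 144.505 ms/bit.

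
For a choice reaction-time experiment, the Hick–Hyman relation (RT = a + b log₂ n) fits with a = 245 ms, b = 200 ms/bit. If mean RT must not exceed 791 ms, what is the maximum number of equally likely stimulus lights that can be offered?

6

200·log₂ n ≤ 791 − 245 = 546, giving log₂ n ≤ 2.7300 and n ≤ 6.635. The largest whole number is 6.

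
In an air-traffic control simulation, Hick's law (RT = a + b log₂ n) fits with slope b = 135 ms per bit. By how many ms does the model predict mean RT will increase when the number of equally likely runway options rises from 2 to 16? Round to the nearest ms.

405 ms

Only the slope matters, since a is common to both: ΔRT = b·log₂(n₂/n₁).
log₂(16) − log₂(2) = log₂(16/2) = log₂(8) = 3.
ΔRT = 135 × 3.0000 = 405.000 ms.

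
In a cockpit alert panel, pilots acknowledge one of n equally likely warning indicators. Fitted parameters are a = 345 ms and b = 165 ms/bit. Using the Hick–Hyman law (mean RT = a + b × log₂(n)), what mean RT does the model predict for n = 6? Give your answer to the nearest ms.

log₂(6) = 2.5850 bits, so RT = 345 + 165 × 2.5850 ≈ 771.519 ms.

772 ms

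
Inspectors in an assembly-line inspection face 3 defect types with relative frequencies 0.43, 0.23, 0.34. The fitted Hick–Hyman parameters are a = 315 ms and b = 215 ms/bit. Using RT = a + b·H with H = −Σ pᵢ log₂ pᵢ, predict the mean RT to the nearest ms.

646 ms

Entropy contributions −pᵢ log₂ pᵢ: 0.5236, 0.4877, 0.5292; sum H = 1.5404 bits.
RT = a + bH = 315 + 215·1.5404 = 646.19 ms.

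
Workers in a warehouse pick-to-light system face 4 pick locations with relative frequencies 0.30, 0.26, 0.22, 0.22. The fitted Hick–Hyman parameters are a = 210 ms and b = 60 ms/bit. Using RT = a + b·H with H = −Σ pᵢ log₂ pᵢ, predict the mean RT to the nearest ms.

329 ms

Entropy contributions −pᵢ log₂ pᵢ: 0.5211, 0.5053, 0.4806, 0.4806; sum H = 1.9875 bits.
RT = a + bH = 210 + 60·1.9875 = 329.25 ms.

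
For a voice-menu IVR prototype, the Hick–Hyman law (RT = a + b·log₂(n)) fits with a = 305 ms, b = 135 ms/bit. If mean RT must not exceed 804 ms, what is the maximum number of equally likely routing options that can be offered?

12

Set 305 + 135·log₂ n ≤ 804 → log₂ n ≤ (804 − 305)/135 = 3.6963.
So n ≤ 2^3.6963 = 12.963; the largest integer n is 12.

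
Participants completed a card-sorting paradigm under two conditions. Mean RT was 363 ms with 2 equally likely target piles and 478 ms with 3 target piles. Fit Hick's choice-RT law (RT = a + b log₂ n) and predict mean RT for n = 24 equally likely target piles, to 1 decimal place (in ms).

1067.8 ms

RT is linear in log₂ n, so two points fix the line:
  b = (478 − 363) / (log₂ 3 − log₂ 2) = 115 / (1.5850 − 1) = 196.594 ms/bit
  a = 363 − 196.594 × 1 = 166.406 ms
Then RT(24) = 166.406 + 196.594 × log₂ 24 = 166.406 + 196.594 × 4.5850 ≈ 1067.781 ms.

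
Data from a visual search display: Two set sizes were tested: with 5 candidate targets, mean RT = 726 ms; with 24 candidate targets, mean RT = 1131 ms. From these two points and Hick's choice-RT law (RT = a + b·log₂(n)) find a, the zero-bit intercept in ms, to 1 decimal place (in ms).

Slope: b = (1131 − 726) / (log₂ 24 − log₂ 5) = 405/2.2630 = 178.963 ms/bit.
Intercept: a = 726 − 178.963·log₂(5) = 310.460 ms.

310.5 ms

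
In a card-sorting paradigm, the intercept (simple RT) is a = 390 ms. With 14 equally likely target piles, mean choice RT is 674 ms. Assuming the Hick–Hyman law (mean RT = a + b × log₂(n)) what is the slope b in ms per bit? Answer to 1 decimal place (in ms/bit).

74.6 ms/bit

14 alternatives carry log₂ 14 = 3.8074 bits; the choice cost is 674 − 390 = 284 ms, so b = 284/3.8074 = 74.592 ms/bit.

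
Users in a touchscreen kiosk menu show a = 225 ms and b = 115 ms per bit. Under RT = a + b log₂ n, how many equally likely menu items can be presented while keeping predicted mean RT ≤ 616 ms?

Set 225 + 115·log₂ n ≤ 616 → log₂ n ≤ (616 − 225)/115 = 3.4000.
So n ≤ 2^3.4000 = 10.556; the largest integer n is 10.

10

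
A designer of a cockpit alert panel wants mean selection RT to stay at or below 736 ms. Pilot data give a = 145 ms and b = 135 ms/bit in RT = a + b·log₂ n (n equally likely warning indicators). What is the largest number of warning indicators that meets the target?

20

Information budget: (736 − 145)/135 = 4.3778 bits, so n ≤ 2^4.3778 = 20.789 → at most 20.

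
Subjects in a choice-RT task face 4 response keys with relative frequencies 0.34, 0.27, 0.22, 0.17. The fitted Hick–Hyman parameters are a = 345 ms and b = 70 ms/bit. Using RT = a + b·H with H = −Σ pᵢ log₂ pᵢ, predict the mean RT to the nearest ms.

Entropy contributions −pᵢ log₂ pᵢ: 0.5292, 0.5100, 0.4806, 0.4346; sum H = 1.9544 bits.
RT = a + bH = 345 + 70·1.9544 = 481.80 ms.

482 ms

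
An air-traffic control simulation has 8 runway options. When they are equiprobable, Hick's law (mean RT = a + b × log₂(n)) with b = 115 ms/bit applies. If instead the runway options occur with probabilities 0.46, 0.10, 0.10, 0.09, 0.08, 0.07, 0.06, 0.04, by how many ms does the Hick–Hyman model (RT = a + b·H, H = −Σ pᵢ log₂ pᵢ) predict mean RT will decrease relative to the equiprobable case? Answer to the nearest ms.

Equiprobable entropy H₀ = log₂ 8 = 3.0000 bits.
Skewed entropy H = −Σ pᵢ log₂ pᵢ = 2.4817 bits.
ΔRT = b·(H₀ − H) = 115 × 0.5183 = 59.60 ms.

60 ms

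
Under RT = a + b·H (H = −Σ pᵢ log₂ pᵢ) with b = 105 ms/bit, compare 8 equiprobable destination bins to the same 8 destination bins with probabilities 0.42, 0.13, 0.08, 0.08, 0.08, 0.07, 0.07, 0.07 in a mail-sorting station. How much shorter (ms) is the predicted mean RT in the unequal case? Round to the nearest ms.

43 ms

Equiprobable entropy H₀ = log₂ 8 = 3.0000 bits.
Skewed entropy H = −Σ pᵢ log₂ pᵢ = 2.5885 bits.
ΔRT = b·(H₀ − H) = 105 × 0.4115 = 43.21 ms.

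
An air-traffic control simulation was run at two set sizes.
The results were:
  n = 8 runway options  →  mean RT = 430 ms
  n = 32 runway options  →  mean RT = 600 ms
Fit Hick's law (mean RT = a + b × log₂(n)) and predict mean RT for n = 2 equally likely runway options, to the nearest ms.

260 ms

RT is linear in log₂ n, so two points fix the line:
  b = (600 − 430) / (log₂ 32 − log₂ 8) = 170 / (5 − 3) = 85 ms/bit
  a = 430 − 85 × 3 = 175 ms
Then RT(2) = 175 + 85 × log₂ 2 = 175 + 85 × 1 ≈ 260.000 ms.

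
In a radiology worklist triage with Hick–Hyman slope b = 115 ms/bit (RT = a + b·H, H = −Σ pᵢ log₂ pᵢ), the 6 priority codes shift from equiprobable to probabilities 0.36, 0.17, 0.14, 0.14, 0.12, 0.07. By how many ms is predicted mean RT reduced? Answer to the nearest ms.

Equiprobable entropy H₀ = log₂ 6 = 2.5850 bits.
Skewed entropy H = −Σ pᵢ log₂ pᵢ = 2.3950 bits.
ΔRT = b·(H₀ − H) = 115 × 0.1899 = 21.84 ms.

22 ms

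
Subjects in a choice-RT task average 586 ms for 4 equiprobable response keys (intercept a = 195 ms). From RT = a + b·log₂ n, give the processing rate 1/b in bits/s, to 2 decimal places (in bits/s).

5.12 bits/s

Choice component = 586 − 195 = 391 ms over log₂(4) = 2 bits.
b = 391 / 2 = 195.500 ms/bit, so 1/b = 5.115 bits/s.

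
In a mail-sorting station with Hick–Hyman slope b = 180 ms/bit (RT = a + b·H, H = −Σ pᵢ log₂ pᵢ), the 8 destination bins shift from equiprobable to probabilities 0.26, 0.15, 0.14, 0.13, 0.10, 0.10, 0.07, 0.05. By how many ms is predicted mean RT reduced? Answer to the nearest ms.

The RT saving is b·ΔH. Equiprobable H₀ = log₂(8) = 3.0000 bits; with the given probabilities H = 2.8446 bits.
b·(H₀ − H) = 180 × (3.0000 − 2.8446) = 27.97 ms.

28 ms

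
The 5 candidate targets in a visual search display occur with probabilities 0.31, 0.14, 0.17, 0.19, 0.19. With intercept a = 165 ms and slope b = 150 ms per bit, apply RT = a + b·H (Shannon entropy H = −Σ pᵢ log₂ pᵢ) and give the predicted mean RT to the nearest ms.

505 ms

Entropy contributions −pᵢ log₂ pᵢ: 0.5238, 0.3971, 0.4346, 0.4552, 0.4552; sum H = 2.2659 bits.
RT = a + bH = 165 + 150·2.2659 = 504.89 ms.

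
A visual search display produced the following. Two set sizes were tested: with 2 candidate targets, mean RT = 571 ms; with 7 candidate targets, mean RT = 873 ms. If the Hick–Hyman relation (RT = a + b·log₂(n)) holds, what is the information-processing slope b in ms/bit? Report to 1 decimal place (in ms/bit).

Slope: b = (873 − 571) / (log₂ 7 − log₂ 2) = 302/1.8074 = 167.095 ms/bit.

167.1 ms/bit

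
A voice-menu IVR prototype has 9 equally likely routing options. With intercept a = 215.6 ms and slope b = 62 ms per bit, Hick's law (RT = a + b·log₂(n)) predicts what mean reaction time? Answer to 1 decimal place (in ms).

log₂(9) = 3.1699 bits, so RT = 215.6 + 62 × 3.1699 ≈ 412.135 ms.

412.1 ms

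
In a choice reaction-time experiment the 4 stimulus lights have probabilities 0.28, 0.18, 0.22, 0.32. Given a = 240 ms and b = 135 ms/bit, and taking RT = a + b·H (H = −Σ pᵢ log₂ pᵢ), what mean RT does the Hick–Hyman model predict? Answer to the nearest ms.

Entropy contributions −pᵢ log₂ pᵢ: 0.5142, 0.4453, 0.4806, 0.5260; sum H = 1.9661 bits.
RT = a + bH = 240 + 135·1.9661 = 505.43 ms.

505 ms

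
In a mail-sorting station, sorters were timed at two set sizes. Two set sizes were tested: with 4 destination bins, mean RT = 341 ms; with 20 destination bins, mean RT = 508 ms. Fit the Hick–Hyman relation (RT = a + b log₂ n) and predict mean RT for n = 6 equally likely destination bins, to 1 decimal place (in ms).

383.1 ms

With log₂ n on the abscissa the relation is linear; from the two conditions:
  b = (508 − 341) / (log₂ 20 − log₂ 4) = 167 / (4.3219 − 2) = 71.923 ms/bit
  a = 341 − 71.923 × 2 = 197.154 ms
Then RT(6) = 197.154 + 71.923 × log₂ 6 = 197.154 + 71.923 × 2.5850 ≈ 383.072 ms.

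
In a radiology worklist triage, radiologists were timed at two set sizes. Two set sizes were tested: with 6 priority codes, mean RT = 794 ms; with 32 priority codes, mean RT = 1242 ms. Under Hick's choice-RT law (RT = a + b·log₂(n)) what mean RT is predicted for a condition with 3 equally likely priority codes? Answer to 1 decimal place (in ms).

608.5 ms

RT is linear in log₂ n, so two points fix the line:
  b = (1242 − 794) / (log₂ 32 − log₂ 6) = 448 / (5 − 2.5850) = 185.504 ms/bit
  a = 794 − 185.504 × 2.5850 = 314.478 ms
Then RT(3) = 314.478 + 185.504 × log₂ 3 = 314.478 + 185.504 × 1.5850 ≈ 608.496 ms.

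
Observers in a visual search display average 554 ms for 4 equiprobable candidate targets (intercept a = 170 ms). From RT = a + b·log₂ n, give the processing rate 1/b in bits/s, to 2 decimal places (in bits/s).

Choice component = 554 − 170 = 384 ms over log₂(4) = 2 bits.
b = 384 / 2 = 192.000 ms/bit, so 1/b = 5.208 bits/s.

5.21 bits/s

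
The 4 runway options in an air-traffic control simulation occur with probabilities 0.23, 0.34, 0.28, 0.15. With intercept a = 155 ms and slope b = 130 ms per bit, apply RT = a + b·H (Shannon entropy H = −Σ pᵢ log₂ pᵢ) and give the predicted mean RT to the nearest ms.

407 ms

Entropy contributions −pᵢ log₂ pᵢ: 0.4877, 0.5292, 0.5142, 0.4105; sum H = 1.9416 bits.
RT = a + bH = 155 + 130·1.9416 = 407.41 ms.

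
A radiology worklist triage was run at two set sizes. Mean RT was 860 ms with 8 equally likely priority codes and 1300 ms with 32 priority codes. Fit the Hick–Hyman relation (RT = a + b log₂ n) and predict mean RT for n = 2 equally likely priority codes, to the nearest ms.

RT is linear in log₂ n, so two points fix the line:
  b = (1300 − 860) / (log₂ 32 − log₂ 8) = 440 / (5 − 3) = 220 ms/bit
  a = 860 − 220 × 3 = 200 ms
Then RT(2) = 200 + 220 × log₂ 2 = 200 + 220 × 1 ≈ 420.000 ms.

420 ms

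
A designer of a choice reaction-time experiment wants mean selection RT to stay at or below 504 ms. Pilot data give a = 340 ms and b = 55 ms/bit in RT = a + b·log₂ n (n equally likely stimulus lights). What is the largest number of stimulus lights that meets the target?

7

55·log₂ n ≤ 504 − 340 = 164, giving log₂ n ≤ 2.9818 and n ≤ 7.900. The largest whole number is 7.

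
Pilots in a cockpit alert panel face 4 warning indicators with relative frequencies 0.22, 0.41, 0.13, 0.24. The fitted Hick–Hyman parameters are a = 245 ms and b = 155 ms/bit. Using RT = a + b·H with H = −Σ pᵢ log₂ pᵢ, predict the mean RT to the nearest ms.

H = 0.22·log₂(1/0.22) + 0.41·log₂(1/0.41) + 0.13·log₂(1/0.13) + 0.24·log₂(1/0.24) = 1.8847 bits.
RT = 245 + 155 × 1.8847 = 537.13 ms.

537 ms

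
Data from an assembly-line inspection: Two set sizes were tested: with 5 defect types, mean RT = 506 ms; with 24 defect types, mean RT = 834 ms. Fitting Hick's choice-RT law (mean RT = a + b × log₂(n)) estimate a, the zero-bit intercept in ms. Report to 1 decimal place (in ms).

The slope on a log₂ axis is (834 − 506) / (4.5850 − 2.3219) = 144.938 ms/bit.
a = RT₁ − b·log₂ n₁ = 506 − 144.938 × 2.3219 = 169.464 ms.

169.5 ms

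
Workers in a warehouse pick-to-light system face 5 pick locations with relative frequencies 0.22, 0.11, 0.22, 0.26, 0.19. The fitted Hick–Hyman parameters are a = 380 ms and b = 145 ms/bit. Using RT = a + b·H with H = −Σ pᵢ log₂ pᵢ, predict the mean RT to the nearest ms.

Entropy contributions −pᵢ log₂ pᵢ: 0.4806, 0.3503, 0.4806, 0.5053, 0.4552; sum H = 2.2719 bits.
RT = a + bH = 380 + 145·2.2719 = 709.43 ms.

709 ms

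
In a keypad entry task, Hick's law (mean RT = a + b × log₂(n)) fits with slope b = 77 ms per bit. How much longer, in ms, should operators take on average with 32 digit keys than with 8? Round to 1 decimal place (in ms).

Only the slope matters, since a is common to both: ΔRT = b·log₂(n₂/n₁).
log₂(32) − log₂(8) = log₂(32/8) = log₂(4) = 2.
ΔRT = 77 × 2.0000 = 154.000 ms.

154.0 ms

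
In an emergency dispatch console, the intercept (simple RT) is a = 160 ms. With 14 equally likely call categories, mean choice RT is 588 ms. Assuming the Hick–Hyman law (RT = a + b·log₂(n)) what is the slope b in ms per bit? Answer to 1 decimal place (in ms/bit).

log₂(14) = 3.8074 bits.
b = (RT − a)/log₂ n = (588 − 160) / 3.8074 = 112.414 ms/bit.

112.4 ms/bit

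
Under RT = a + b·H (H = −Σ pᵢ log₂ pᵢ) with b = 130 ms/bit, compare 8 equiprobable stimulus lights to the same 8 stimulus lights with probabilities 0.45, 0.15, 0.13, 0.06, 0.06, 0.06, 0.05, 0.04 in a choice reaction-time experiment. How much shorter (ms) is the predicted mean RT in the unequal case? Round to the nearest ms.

Equiprobable entropy H₀ = log₂ 8 = 3.0000 bits.
Skewed entropy H = −Σ pᵢ log₂ pᵢ = 2.4440 bits.
ΔRT = b·(H₀ − H) = 130 × 0.5560 = 72.27 ms.

72 ms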